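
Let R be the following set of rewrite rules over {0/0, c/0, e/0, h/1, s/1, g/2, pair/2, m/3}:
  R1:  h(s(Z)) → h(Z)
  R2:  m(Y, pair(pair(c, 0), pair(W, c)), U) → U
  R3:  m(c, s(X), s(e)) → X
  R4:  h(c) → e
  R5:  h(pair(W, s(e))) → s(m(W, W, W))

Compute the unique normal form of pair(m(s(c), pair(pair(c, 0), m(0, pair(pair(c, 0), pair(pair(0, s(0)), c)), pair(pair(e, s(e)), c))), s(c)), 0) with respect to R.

1. pair(m(s(c), pair(pair(c, 0), m(0, pair(pair(c, 0), pair(pair(0, s(0)), c)), pair(pair(e, s(e)), c))), s(c)), 0)  →  pair(m(s(c), pair(pair(c, 0), pair(pair(e, s(e)), c)), s(c)), 0)   [R2 at 1.2.2]
2. pair(m(s(c), pair(pair(c, 0), pair(pair(e, s(e)), c)), s(c)), 0)  →  pair(s(c), 0)   [R2 at 1]

pair(s(c), 0)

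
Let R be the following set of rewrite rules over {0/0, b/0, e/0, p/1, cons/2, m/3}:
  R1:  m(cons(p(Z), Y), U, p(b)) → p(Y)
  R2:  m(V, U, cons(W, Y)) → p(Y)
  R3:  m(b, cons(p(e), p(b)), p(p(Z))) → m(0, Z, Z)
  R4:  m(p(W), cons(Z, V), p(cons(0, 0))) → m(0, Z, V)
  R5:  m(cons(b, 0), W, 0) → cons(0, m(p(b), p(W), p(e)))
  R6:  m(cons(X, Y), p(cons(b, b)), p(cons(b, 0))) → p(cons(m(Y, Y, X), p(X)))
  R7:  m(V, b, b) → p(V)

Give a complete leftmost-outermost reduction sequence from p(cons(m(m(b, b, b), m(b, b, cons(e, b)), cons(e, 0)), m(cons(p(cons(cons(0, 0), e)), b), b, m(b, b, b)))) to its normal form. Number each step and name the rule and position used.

p(cons(p(0), p(b)))

1. p(cons(m(m(b, b, b), m(b, b, cons(e, b)), cons(e, 0)), m(cons(p(cons(cons(0, 0), e)), b), b, m(b, b, b))))  →  p(cons(p(0), m(cons(p(cons(cons(0, 0), e)), b), b, m(b, b, b))))   [R2 at 1.1]
2. p(cons(p(0), m(cons(p(cons(cons(0, 0), e)), b), b, m(b, b, b))))  →  p(cons(p(0), m(cons(p(cons(cons(0, 0), e)), b), b, p(b))))   [R7 at 1.2.3]
3. p(cons(p(0), m(cons(p(cons(cons(0, 0), e)), b), b, p(b))))  →  p(cons(p(0), p(b)))   [R1 at 1.2]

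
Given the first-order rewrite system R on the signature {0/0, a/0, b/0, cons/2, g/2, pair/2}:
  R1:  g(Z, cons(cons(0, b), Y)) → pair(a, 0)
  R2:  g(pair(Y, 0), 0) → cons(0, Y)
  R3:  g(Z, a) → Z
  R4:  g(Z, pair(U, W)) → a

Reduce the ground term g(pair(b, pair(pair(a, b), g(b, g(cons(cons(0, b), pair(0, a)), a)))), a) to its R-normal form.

pair(b, pair(pair(a, b), pair(a, 0)))

1. g(pair(b, pair(pair(a, b), g(b, g(cons(cons(0, b), pair(0, a)), a)))), a)  →  pair(b, pair(pair(a, b), g(b, g(cons(cons(0, b), pair(0, a)), a))))   [R3 at ε]
2. pair(b, pair(pair(a, b), g(b, g(cons(cons(0, b), pair(0, a)), a))))  →  pair(b, pair(pair(a, b), g(b, cons(cons(0, b), pair(0, a)))))   [R3 at 2.2.2]
3. pair(b, pair(pair(a, b), g(b, cons(cons(0, b), pair(0, a)))))  →  pair(b, pair(pair(a, b), pair(a, 0)))   [R1 at 2.2]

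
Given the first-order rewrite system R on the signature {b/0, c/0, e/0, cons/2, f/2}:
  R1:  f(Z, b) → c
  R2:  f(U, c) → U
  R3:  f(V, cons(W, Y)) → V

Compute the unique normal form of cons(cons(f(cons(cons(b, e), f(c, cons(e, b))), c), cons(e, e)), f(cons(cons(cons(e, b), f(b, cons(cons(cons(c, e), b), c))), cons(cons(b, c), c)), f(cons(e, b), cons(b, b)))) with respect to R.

cons(cons(cons(cons(b, e), c), cons(e, e)), cons(cons(cons(e, b), b), cons(cons(b, c), c)))

1. cons(cons(f(cons(cons(b, e), f(c, cons(e, b))), c), cons(e, e)), f(cons(cons(cons(e, b), f(b, cons(cons(cons(c, e), b), c))), cons(cons(b, c), c)), f(cons(e, b), cons(b, b))))  →  cons(cons(cons(cons(b, e), f(c, cons(e, b))), cons(e, e)), f(cons(cons(cons(e, b), f(b, cons(cons(cons(c, e), b), c))), cons(cons(b, c), c)), f(cons(e, b), cons(b, b))))   [R2 at 1.1]
2. cons(cons(cons(cons(b, e), f(c, cons(e, b))), cons(e, e)), f(cons(cons(cons(e, b), f(b, cons(cons(cons(c, e), b), c))), cons(cons(b, c), c)), f(cons(e, b), cons(b, b))))  →  cons(cons(cons(cons(b, e), c), cons(e, e)), f(cons(cons(cons(e, b), f(b, cons(cons(cons(c, e), b), c))), cons(cons(b, c), c)), f(cons(e, b), cons(b, b))))   [R3 at 1.1.2]
3. cons(cons(cons(cons(b, e), c), cons(e, e)), f(cons(cons(cons(e, b), f(b, cons(cons(cons(c, e), b), c))), cons(cons(b, c), c)), f(cons(e, b), cons(b, b))))  →  cons(cons(cons(cons(b, e), c), cons(e, e)), f(cons(cons(cons(e, b), b), cons(cons(b, c), c)), f(cons(e, b), cons(b, b))))   [R3 at 2.1.1.2]
4. cons(cons(cons(cons(b, e), c), cons(e, e)), f(cons(cons(cons(e, b), b), cons(cons(b, c), c)), f(cons(e, b), cons(b, b))))  →  cons(cons(cons(cons(b, e), c), cons(e, e)), f(cons(cons(cons(e, b), b), cons(cons(b, c), c)), cons(e, b)))   [R3 at 2.2]
5. cons(cons(cons(cons(b, e), c), cons(e, e)), f(cons(cons(cons(e, b), b), cons(cons(b, c), c)), cons(e, b)))  →  cons(cons(cons(cons(b, e), c), cons(e, e)), cons(cons(cons(e, b), b), cons(cons(b, c), c)))   [R3 at 2]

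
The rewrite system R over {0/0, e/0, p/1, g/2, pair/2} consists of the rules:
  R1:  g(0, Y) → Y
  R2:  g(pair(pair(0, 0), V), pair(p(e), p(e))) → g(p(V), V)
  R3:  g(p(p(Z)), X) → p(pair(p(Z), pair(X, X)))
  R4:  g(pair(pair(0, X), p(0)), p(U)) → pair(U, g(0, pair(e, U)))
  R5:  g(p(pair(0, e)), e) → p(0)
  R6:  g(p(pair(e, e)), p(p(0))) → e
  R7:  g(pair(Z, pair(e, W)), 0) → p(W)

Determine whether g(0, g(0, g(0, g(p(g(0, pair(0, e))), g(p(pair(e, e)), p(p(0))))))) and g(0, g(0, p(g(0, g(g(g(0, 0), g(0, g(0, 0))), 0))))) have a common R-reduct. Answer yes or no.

yes — NF(t₁) = p(0), NF(t₂) = p(0)

Reduce t₁ = g(0, g(0, g(0, g(p(g(0, pair(0, e))), g(p(pair(e, e)), p(p(0))))))):
1. g(0, g(0, g(0, g(p(g(0, pair(0, e))), g(p(pair(e, e)), p(p(0)))))))  →  g(0, g(0, g(p(g(0, pair(0, e))), g(p(pair(e, e)), p(p(0))))))   [R1 at ε]
2. g(0, g(0, g(p(g(0, pair(0, e))), g(p(pair(e, e)), p(p(0))))))  →  g(0, g(p(g(0, pair(0, e))), g(p(pair(e, e)), p(p(0)))))   [R1 at ε]
3. g(0, g(p(g(0, pair(0, e))), g(p(pair(e, e)), p(p(0)))))  →  g(p(g(0, pair(0, e))), g(p(pair(e, e)), p(p(0))))   [R1 at ε]
4. g(p(g(0, pair(0, e))), g(p(pair(e, e)), p(p(0))))  →  g(p(pair(0, e)), g(p(pair(e, e)), p(p(0))))   [R1 at 1.1]
5. g(p(pair(0, e)), g(p(pair(e, e)), p(p(0))))  →  g(p(pair(0, e)), e)   [R6 at 2]
6. g(p(pair(0, e)), e)  →  p(0)   [R5 at ε]

Reduce t₂ = g(0, g(0, p(g(0, g(g(g(0, 0), g(0, g(0, 0))), 0))))):
1. g(0, g(0, p(g(0, g(g(g(0, 0), g(0, g(0, 0))), 0)))))  →  g(0, p(g(0, g(g(g(0, 0), g(0, g(0, 0))), 0))))   [R1 at ε]
2. g(0, p(g(0, g(g(g(0, 0), g(0, g(0, 0))), 0))))  →  p(g(0, g(g(g(0, 0), g(0, g(0, 0))), 0)))   [R1 at ε]
3. p(g(0, g(g(g(0, 0), g(0, g(0, 0))), 0)))  →  p(g(g(g(0, 0), g(0, g(0, 0))), 0))   [R1 at 1]
4. p(g(g(g(0, 0), g(0, g(0, 0))), 0))  →  p(g(g(0, g(0, g(0, 0))), 0))   [R1 at 1.1.1]
5. p(g(g(0, g(0, g(0, 0))), 0))  →  p(g(g(0, g(0, 0)), 0))   [R1 at 1.1]
6. p(g(g(0, g(0, 0)), 0))  →  p(g(g(0, 0), 0))   [R1 at 1.1]
7. p(g(g(0, 0), 0))  →  p(g(0, 0))   [R1 at 1.1]
8. p(g(0, 0))  →  p(0)   [R1 at 1]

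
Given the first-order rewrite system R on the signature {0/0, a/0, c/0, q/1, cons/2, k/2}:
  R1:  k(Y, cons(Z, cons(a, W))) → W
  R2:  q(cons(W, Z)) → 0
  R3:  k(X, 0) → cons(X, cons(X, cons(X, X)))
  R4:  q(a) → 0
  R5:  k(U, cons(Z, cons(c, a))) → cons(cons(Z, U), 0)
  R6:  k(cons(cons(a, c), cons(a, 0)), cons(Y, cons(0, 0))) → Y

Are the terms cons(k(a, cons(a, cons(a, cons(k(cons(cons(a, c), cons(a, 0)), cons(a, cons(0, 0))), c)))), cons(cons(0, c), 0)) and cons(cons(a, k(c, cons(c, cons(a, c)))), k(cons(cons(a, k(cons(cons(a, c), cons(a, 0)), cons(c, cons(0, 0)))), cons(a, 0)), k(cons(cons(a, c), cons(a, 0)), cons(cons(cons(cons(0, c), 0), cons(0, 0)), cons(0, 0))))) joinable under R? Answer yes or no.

yes — NF(t₁) = cons(cons(a, c), cons(cons(0, c), 0)), NF(t₂) = cons(cons(a, c), cons(cons(0, c), 0))

Reduce t₁ = cons(k(a, cons(a, cons(a, cons(k(cons(cons(a, c), cons(a, 0)), cons(a, cons(0, 0))), c)))), cons(cons(0, c), 0)):
1. cons(k(a, cons(a, cons(a, cons(k(cons(cons(a, c), cons(a, 0)), cons(a, cons(0, 0))), c)))), cons(cons(0, c), 0))  →  cons(cons(k(cons(cons(a, c), cons(a, 0)), cons(a, cons(0, 0))), c), cons(cons(0, c), 0))   [R1 at 1]
2. cons(cons(k(cons(cons(a, c), cons(a, 0)), cons(a, cons(0, 0))), c), cons(cons(0, c), 0))  →  cons(cons(a, c), cons(cons(0, c), 0))   [R6 at 1.1]

Reduce t₂ = cons(cons(a, k(c, cons(c, cons(a, c)))), k(cons(cons(a, k(cons(cons(a, c), cons(a, 0)), cons(c, cons(0, 0)))), cons(a, 0)), k(cons(cons(a, c), cons(a, 0)), cons(cons(cons(cons(0, c), 0), cons(0, 0)), cons(0, 0))))):
1. cons(cons(a, k(c, cons(c, cons(a, c)))), k(cons(cons(a, k(cons(cons(a, c), cons(a, 0)), cons(c, cons(0, 0)))), cons(a, 0)), k(cons(cons(a, c), cons(a, 0)), cons(cons(cons(cons(0, c), 0), cons(0, 0)), cons(0, 0)))))  →  cons(cons(a, c), k(cons(cons(a, k(cons(cons(a, c), cons(a, 0)), cons(c, cons(0, 0)))), cons(a, 0)), k(cons(cons(a, c), cons(a, 0)), cons(cons(cons(cons(0, c), 0), cons(0, 0)), cons(0, 0)))))   [R1 at 1.2]
2. cons(cons(a, c), k(cons(cons(a, k(cons(cons(a, c), cons(a, 0)), cons(c, cons(0, 0)))), cons(a, 0)), k(cons(cons(a, c), cons(a, 0)), cons(cons(cons(cons(0, c), 0), cons(0, 0)), cons(0, 0)))))  →  cons(cons(a, c), k(cons(cons(a, c), cons(a, 0)), k(cons(cons(a, c), cons(a, 0)), cons(cons(cons(cons(0, c), 0), cons(0, 0)), cons(0, 0)))))   [R6 at 2.1.1.2]
3. cons(cons(a, c), k(cons(cons(a, c), cons(a, 0)), k(cons(cons(a, c), cons(a, 0)), cons(cons(cons(cons(0, c), 0), cons(0, 0)), cons(0, 0)))))  →  cons(cons(a, c), k(cons(cons(a, c), cons(a, 0)), cons(cons(cons(0, c), 0), cons(0, 0))))   [R6 at 2.2]
4. cons(cons(a, c), k(cons(cons(a, c), cons(a, 0)), cons(cons(cons(0, c), 0), cons(0, 0))))  →  cons(cons(a, c), cons(cons(0, c), 0))   [R6 at 2]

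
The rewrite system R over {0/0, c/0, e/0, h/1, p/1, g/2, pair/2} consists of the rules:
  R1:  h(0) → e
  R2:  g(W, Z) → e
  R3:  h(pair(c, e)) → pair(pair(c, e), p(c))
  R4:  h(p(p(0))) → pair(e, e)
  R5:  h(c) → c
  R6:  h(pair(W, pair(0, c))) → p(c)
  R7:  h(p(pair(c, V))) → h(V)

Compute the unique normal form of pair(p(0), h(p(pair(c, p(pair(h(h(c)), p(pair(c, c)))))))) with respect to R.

1. pair(p(0), h(p(pair(c, p(pair(h(h(c)), p(pair(c, c))))))))  →  pair(p(0), h(p(pair(h(h(c)), p(pair(c, c))))))   [R7 at 2]
2. pair(p(0), h(p(pair(h(h(c)), p(pair(c, c))))))  →  pair(p(0), h(p(pair(h(c), p(pair(c, c))))))   [R5 at 2.1.1.1.1]
3. pair(p(0), h(p(pair(h(c), p(pair(c, c))))))  →  pair(p(0), h(p(pair(c, p(pair(c, c))))))   [R5 at 2.1.1.1]
4. pair(p(0), h(p(pair(c, p(pair(c, c))))))  →  pair(p(0), h(p(pair(c, c))))   [R7 at 2]
5. pair(p(0), h(p(pair(c, c))))  →  pair(p(0), h(c))   [R7 at 2]
6. pair(p(0), h(c))  →  pair(p(0), c)   [R5 at 2]

pair(p(0), c)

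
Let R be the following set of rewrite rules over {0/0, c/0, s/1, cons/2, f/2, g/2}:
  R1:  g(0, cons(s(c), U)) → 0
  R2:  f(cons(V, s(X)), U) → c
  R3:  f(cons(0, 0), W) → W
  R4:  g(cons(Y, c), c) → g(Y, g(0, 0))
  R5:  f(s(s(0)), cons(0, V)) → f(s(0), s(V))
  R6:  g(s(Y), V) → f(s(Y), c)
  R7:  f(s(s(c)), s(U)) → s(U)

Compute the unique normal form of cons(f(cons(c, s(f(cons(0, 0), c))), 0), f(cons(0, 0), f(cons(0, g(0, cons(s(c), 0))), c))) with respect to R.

1. cons(f(cons(c, s(f(cons(0, 0), c))), 0), f(cons(0, 0), f(cons(0, g(0, cons(s(c), 0))), c)))  →  cons(c, f(cons(0, 0), f(cons(0, g(0, cons(s(c), 0))), c)))   [R2 at 1]
2. cons(c, f(cons(0, 0), f(cons(0, g(0, cons(s(c), 0))), c)))  →  cons(c, f(cons(0, g(0, cons(s(c), 0))), c))   [R3 at 2]
3. cons(c, f(cons(0, g(0, cons(s(c), 0))), c))  →  cons(c, f(cons(0, 0), c))   [R1 at 2.1.2]
4. cons(c, f(cons(0, 0), c))  →  cons(c, c)   [R3 at 2]

cons(c, c)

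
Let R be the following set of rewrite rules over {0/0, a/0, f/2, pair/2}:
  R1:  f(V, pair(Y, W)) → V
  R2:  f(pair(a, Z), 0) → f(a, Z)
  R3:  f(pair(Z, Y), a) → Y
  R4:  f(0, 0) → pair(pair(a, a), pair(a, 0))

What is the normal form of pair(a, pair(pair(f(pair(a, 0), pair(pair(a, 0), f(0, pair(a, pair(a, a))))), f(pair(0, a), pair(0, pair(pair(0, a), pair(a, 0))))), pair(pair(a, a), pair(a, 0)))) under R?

pair(a, pair(pair(pair(a, 0), pair(0, a)), pair(pair(a, a), pair(a, 0))))

1. pair(a, pair(pair(f(pair(a, 0), pair(pair(a, 0), f(0, pair(a, pair(a, a))))), f(pair(0, a), pair(0, pair(pair(0, a), pair(a, 0))))), pair(pair(a, a), pair(a, 0))))  →  pair(a, pair(pair(pair(a, 0), f(pair(0, a), pair(0, pair(pair(0, a), pair(a, 0))))), pair(pair(a, a), pair(a, 0))))   [R1 at 2.1.1]
2. pair(a, pair(pair(pair(a, 0), f(pair(0, a), pair(0, pair(pair(0, a), pair(a, 0))))), pair(pair(a, a), pair(a, 0))))  →  pair(a, pair(pair(pair(a, 0), pair(0, a)), pair(pair(a, a), pair(a, 0))))   [R1 at 2.1.2]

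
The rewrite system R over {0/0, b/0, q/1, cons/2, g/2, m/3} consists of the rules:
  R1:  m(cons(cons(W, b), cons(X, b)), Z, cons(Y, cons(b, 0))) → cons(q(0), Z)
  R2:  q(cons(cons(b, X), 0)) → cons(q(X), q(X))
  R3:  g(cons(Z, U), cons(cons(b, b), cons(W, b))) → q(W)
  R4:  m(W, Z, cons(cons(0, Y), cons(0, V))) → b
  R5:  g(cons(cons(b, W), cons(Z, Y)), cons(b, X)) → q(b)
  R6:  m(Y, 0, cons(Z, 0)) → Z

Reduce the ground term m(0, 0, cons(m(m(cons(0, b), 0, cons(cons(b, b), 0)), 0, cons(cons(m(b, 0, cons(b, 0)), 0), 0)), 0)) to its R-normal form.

cons(b, 0)

1. m(0, 0, cons(m(m(cons(0, b), 0, cons(cons(b, b), 0)), 0, cons(cons(m(b, 0, cons(b, 0)), 0), 0)), 0))  →  m(m(cons(0, b), 0, cons(cons(b, b), 0)), 0, cons(cons(m(b, 0, cons(b, 0)), 0), 0))   [R6 at ε]
2. m(m(cons(0, b), 0, cons(cons(b, b), 0)), 0, cons(cons(m(b, 0, cons(b, 0)), 0), 0))  →  cons(m(b, 0, cons(b, 0)), 0)   [R6 at ε]
3. cons(m(b, 0, cons(b, 0)), 0)  →  cons(b, 0)   [R6 at 1]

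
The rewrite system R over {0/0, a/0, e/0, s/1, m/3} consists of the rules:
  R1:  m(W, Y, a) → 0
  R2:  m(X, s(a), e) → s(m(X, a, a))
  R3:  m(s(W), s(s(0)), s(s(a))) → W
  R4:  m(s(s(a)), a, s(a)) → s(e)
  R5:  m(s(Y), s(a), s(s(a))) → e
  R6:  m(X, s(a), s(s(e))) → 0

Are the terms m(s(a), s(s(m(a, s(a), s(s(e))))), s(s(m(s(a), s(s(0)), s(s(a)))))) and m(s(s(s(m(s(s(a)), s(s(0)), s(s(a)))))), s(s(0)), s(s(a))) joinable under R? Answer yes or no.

no — NF(t₁) = a, NF(t₂) = s(s(s(a)))

Reduce t₁ = m(s(a), s(s(m(a, s(a), s(s(e))))), s(s(m(s(a), s(s(0)), s(s(a)))))):
1. m(s(a), s(s(m(a, s(a), s(s(e))))), s(s(m(s(a), s(s(0)), s(s(a))))))  →  m(s(a), s(s(0)), s(s(m(s(a), s(s(0)), s(s(a))))))   [R6 at 2.1.1]
2. m(s(a), s(s(0)), s(s(m(s(a), s(s(0)), s(s(a))))))  →  m(s(a), s(s(0)), s(s(a)))   [R3 at 3.1.1]
3. m(s(a), s(s(0)), s(s(a)))  →  a   [R3 at ε]

Reduce t₂ = m(s(s(s(m(s(s(a)), s(s(0)), s(s(a)))))), s(s(0)), s(s(a))):
1. m(s(s(s(m(s(s(a)), s(s(0)), s(s(a)))))), s(s(0)), s(s(a)))  →  s(s(m(s(s(a)), s(s(0)), s(s(a)))))   [R3 at ε]
2. s(s(m(s(s(a)), s(s(0)), s(s(a)))))  →  s(s(s(a)))   [R3 at 1.1]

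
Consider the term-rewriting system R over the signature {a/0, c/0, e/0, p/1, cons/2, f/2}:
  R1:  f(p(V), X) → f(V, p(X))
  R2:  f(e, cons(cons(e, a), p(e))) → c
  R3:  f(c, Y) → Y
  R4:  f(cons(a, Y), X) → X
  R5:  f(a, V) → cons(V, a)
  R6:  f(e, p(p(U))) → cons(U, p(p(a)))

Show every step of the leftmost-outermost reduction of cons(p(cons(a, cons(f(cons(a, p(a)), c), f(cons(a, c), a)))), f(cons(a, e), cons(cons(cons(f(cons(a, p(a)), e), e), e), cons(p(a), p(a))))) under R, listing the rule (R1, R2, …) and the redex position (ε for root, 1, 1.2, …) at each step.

1. cons(p(cons(a, cons(f(cons(a, p(a)), c), f(cons(a, c), a)))), f(cons(a, e), cons(cons(cons(f(cons(a, p(a)), e), e), e), cons(p(a), p(a)))))  →  cons(p(cons(a, cons(c, f(cons(a, c), a)))), f(cons(a, e), cons(cons(cons(f(cons(a, p(a)), e), e), e), cons(p(a), p(a)))))   [R4 at 1.1.2.1]
2. cons(p(cons(a, cons(c, f(cons(a, c), a)))), f(cons(a, e), cons(cons(cons(f(cons(a, p(a)), e), e), e), cons(p(a), p(a)))))  →  cons(p(cons(a, cons(c, a))), f(cons(a, e), cons(cons(cons(f(cons(a, p(a)), e), e), e), cons(p(a), p(a)))))   [R4 at 1.1.2.2]
3. cons(p(cons(a, cons(c, a))), f(cons(a, e), cons(cons(cons(f(cons(a, p(a)), e), e), e), cons(p(a), p(a)))))  →  cons(p(cons(a, cons(c, a))), cons(cons(cons(f(cons(a, p(a)), e), e), e), cons(p(a), p(a))))   [R4 at 2]
4. cons(p(cons(a, cons(c, a))), cons(cons(cons(f(cons(a, p(a)), e), e), e), cons(p(a), p(a))))  →  cons(p(cons(a, cons(c, a))), cons(cons(cons(e, e), e), cons(p(a), p(a))))   [R4 at 2.1.1.1]

cons(p(cons(a, cons(c, a))), cons(cons(cons(e, e), e), cons(p(a), p(a))))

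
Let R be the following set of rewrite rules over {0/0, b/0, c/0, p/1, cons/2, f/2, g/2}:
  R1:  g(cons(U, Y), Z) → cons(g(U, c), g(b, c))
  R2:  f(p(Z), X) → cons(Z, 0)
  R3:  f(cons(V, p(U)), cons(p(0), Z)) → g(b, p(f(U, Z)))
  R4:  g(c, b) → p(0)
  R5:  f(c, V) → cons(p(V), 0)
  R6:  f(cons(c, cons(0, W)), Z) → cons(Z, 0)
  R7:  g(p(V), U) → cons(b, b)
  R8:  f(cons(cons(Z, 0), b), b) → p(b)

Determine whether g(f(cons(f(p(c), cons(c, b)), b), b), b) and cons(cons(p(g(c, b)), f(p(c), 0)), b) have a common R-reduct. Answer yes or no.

no — NF(t₁) = cons(b, b), NF(t₂) = cons(cons(p(p(0)), cons(c, 0)), b)

Reduce t₁ = g(f(cons(f(p(c), cons(c, b)), b), b), b):
1. g(f(cons(f(p(c), cons(c, b)), b), b), b)  →  g(f(cons(cons(c, 0), b), b), b)   [R2 at 1.1.1]
2. g(f(cons(cons(c, 0), b), b), b)  →  g(p(b), b)   [R8 at 1]
3. g(p(b), b)  →  cons(b, b)   [R7 at ε]

Reduce t₂ = cons(cons(p(g(c, b)), f(p(c), 0)), b):
1. cons(cons(p(g(c, b)), f(p(c), 0)), b)  →  cons(cons(p(p(0)), f(p(c), 0)), b)   [R4 at 1.1.1]
2. cons(cons(p(p(0)), f(p(c), 0)), b)  →  cons(cons(p(p(0)), cons(c, 0)), b)   [R2 at 1.2]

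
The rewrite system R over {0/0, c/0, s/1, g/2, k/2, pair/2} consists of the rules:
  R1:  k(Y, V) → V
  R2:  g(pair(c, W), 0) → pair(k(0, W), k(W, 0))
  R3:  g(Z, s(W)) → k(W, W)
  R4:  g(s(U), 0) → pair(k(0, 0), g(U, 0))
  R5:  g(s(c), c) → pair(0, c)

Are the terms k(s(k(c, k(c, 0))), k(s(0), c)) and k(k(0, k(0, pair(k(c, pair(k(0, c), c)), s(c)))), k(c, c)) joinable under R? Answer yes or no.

yes — NF(t₁) = c, NF(t₂) = c

Reduce t₁ = k(s(k(c, k(c, 0))), k(s(0), c)):
1. k(s(k(c, k(c, 0))), k(s(0), c))  →  k(s(0), c)   [R1 at ε]
2. k(s(0), c)  →  c   [R1 at ε]

Reduce t₂ = k(k(0, k(0, pair(k(c, pair(k(0, c), c)), s(c)))), k(c, c)):
1. k(k(0, k(0, pair(k(c, pair(k(0, c), c)), s(c)))), k(c, c))  →  k(c, c)   [R1 at ε]
2. k(c, c)  →  c   [R1 at ε]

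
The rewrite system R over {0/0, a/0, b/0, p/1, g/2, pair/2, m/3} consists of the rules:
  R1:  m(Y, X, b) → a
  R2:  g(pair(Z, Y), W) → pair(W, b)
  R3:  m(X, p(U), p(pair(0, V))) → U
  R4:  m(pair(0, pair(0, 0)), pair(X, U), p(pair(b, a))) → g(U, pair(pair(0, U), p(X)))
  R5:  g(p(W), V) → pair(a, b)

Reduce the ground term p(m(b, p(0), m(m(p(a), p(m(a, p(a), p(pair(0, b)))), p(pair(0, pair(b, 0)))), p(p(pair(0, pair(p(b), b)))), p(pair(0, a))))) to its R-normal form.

1. p(m(b, p(0), m(m(p(a), p(m(a, p(a), p(pair(0, b)))), p(pair(0, pair(b, 0)))), p(p(pair(0, pair(p(b), b)))), p(pair(0, a)))))  →  p(m(b, p(0), p(pair(0, pair(p(b), b)))))   [R3 at 1.3]
2. p(m(b, p(0), p(pair(0, pair(p(b), b)))))  →  p(0)   [R3 at 1]

p(0)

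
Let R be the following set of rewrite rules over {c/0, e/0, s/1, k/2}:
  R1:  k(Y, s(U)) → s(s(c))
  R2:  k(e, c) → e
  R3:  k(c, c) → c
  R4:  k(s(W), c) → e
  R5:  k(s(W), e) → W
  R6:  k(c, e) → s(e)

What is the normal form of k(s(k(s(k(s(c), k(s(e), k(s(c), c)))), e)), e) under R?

1. k(s(k(s(k(s(c), k(s(e), k(s(c), c)))), e)), e)  →  k(s(k(s(c), k(s(e), k(s(c), c)))), e)   [R5 at ε]
2. k(s(k(s(c), k(s(e), k(s(c), c)))), e)  →  k(s(c), k(s(e), k(s(c), c)))   [R5 at ε]
3. k(s(c), k(s(e), k(s(c), c)))  →  k(s(c), k(s(e), e))   [R4 at 2.2]
4. k(s(c), k(s(e), e))  →  k(s(c), e)   [R5 at 2]
5. k(s(c), e)  →  c   [R5 at ε]

c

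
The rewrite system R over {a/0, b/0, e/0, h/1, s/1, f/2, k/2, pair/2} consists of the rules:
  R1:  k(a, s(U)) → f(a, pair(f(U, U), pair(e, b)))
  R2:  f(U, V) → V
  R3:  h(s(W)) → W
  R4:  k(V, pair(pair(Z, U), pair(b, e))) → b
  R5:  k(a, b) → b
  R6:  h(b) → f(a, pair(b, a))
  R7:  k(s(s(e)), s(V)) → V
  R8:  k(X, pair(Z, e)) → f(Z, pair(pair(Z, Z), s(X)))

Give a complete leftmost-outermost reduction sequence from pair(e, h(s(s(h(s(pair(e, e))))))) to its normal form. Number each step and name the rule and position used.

1. pair(e, h(s(s(h(s(pair(e, e)))))))  →  pair(e, s(h(s(pair(e, e)))))   [R3 at 2]
2. pair(e, s(h(s(pair(e, e)))))  →  pair(e, s(pair(e, e)))   [R3 at 2.1]

pair(e, s(pair(e, e)))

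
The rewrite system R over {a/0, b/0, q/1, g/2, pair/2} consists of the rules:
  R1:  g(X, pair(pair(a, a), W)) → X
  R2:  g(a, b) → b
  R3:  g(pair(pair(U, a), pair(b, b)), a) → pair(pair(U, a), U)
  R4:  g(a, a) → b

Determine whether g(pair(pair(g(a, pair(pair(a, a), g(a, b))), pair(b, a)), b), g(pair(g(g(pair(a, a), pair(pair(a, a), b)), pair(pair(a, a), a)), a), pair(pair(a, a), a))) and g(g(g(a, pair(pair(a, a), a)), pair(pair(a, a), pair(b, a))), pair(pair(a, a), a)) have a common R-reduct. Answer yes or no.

no — NF(t₁) = pair(pair(a, pair(b, a)), b), NF(t₂) = a

Reduce t₁ = g(pair(pair(g(a, pair(pair(a, a), g(a, b))), pair(b, a)), b), g(pair(g(g(pair(a, a), pair(pair(a, a), b)), pair(pair(a, a), a)), a), pair(pair(a, a), a))):
1. g(pair(pair(g(a, pair(pair(a, a), g(a, b))), pair(b, a)), b), g(pair(g(g(pair(a, a), pair(pair(a, a), b)), pair(pair(a, a), a)), a), pair(pair(a, a), a)))  →  g(pair(pair(a, pair(b, a)), b), g(pair(g(g(pair(a, a), pair(pair(a, a), b)), pair(pair(a, a), a)), a), pair(pair(a, a), a)))   [R1 at 1.1.1]
2. g(pair(pair(a, pair(b, a)), b), g(pair(g(g(pair(a, a), pair(pair(a, a), b)), pair(pair(a, a), a)), a), pair(pair(a, a), a)))  →  g(pair(pair(a, pair(b, a)), b), pair(g(g(pair(a, a), pair(pair(a, a), b)), pair(pair(a, a), a)), a))   [R1 at 2]
3. g(pair(pair(a, pair(b, a)), b), pair(g(g(pair(a, a), pair(pair(a, a), b)), pair(pair(a, a), a)), a))  →  g(pair(pair(a, pair(b, a)), b), pair(g(pair(a, a), pair(pair(a, a), b)), a))   [R1 at 2.1]
4. g(pair(pair(a, pair(b, a)), b), pair(g(pair(a, a), pair(pair(a, a), b)), a))  →  g(pair(pair(a, pair(b, a)), b), pair(pair(a, a), a))   [R1 at 2.1]
5. g(pair(pair(a, pair(b, a)), b), pair(pair(a, a), a))  →  pair(pair(a, pair(b, a)), b)   [R1 at ε]

Reduce t₂ = g(g(g(a, pair(pair(a, a), a)), pair(pair(a, a), pair(b, a))), pair(pair(a, a), a)):
1. g(g(g(a, pair(pair(a, a), a)), pair(pair(a, a), pair(b, a))), pair(pair(a, a), a))  →  g(g(a, pair(pair(a, a), a)), pair(pair(a, a), pair(b, a)))   [R1 at ε]
2. g(g(a, pair(pair(a, a), a)), pair(pair(a, a), pair(b, a)))  →  g(a, pair(pair(a, a), a))   [R1 at ε]
3. g(a, pair(pair(a, a), a))  →  a   [R1 at ε]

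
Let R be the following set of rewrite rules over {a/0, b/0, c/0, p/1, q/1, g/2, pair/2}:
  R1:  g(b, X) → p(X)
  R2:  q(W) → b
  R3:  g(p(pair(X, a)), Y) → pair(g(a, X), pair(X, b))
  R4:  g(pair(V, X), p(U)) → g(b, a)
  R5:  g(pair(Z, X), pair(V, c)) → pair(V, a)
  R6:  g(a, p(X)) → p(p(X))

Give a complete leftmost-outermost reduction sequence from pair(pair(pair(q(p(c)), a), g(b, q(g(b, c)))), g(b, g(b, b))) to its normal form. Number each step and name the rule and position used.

pair(pair(pair(b, a), p(b)), p(p(b)))

1. pair(pair(pair(q(p(c)), a), g(b, q(g(b, c)))), g(b, g(b, b)))  →  pair(pair(pair(b, a), g(b, q(g(b, c)))), g(b, g(b, b)))   [R2 at 1.1.1]
2. pair(pair(pair(b, a), g(b, q(g(b, c)))), g(b, g(b, b)))  →  pair(pair(pair(b, a), p(q(g(b, c)))), g(b, g(b, b)))   [R1 at 1.2]
3. pair(pair(pair(b, a), p(q(g(b, c)))), g(b, g(b, b)))  →  pair(pair(pair(b, a), p(b)), g(b, g(b, b)))   [R2 at 1.2.1]
4. pair(pair(pair(b, a), p(b)), g(b, g(b, b)))  →  pair(pair(pair(b, a), p(b)), p(g(b, b)))   [R1 at 2]
5. pair(pair(pair(b, a), p(b)), p(g(b, b)))  →  pair(pair(pair(b, a), p(b)), p(p(b)))   [R1 at 2.1]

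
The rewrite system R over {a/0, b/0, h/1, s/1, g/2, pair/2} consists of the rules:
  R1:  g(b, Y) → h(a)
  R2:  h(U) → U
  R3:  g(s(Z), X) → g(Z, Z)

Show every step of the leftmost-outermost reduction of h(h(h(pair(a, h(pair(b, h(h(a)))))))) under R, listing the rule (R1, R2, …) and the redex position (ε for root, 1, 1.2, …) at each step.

pair(a, pair(b, a))

1. h(h(h(pair(a, h(pair(b, h(h(a))))))))  →  h(h(pair(a, h(pair(b, h(h(a)))))))   [R2 at ε]
2. h(h(pair(a, h(pair(b, h(h(a)))))))  →  h(pair(a, h(pair(b, h(h(a))))))   [R2 at ε]
3. h(pair(a, h(pair(b, h(h(a))))))  →  pair(a, h(pair(b, h(h(a)))))   [R2 at ε]
4. pair(a, h(pair(b, h(h(a)))))  →  pair(a, pair(b, h(h(a))))   [R2 at 2]
5. pair(a, pair(b, h(h(a))))  →  pair(a, pair(b, h(a)))   [R2 at 2.2]
6. pair(a, pair(b, h(a)))  →  pair(a, pair(b, a))   [R2 at 2.2]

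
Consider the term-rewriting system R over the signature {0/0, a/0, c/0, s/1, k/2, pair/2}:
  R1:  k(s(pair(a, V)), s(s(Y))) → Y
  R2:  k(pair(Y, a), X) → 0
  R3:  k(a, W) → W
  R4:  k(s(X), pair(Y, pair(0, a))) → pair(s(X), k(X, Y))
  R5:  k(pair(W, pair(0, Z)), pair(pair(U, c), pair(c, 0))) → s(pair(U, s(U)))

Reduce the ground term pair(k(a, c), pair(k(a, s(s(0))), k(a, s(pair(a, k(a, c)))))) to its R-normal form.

1. pair(k(a, c), pair(k(a, s(s(0))), k(a, s(pair(a, k(a, c))))))  →  pair(c, pair(k(a, s(s(0))), k(a, s(pair(a, k(a, c))))))   [R3 at 1]
2. pair(c, pair(k(a, s(s(0))), k(a, s(pair(a, k(a, c))))))  →  pair(c, pair(s(s(0)), k(a, s(pair(a, k(a, c))))))   [R3 at 2.1]
3. pair(c, pair(s(s(0)), k(a, s(pair(a, k(a, c))))))  →  pair(c, pair(s(s(0)), s(pair(a, k(a, c)))))   [R3 at 2.2]
4. pair(c, pair(s(s(0)), s(pair(a, k(a, c)))))  →  pair(c, pair(s(s(0)), s(pair(a, c))))   [R3 at 2.2.1.2]

pair(c, pair(s(s(0)), s(pair(a, c))))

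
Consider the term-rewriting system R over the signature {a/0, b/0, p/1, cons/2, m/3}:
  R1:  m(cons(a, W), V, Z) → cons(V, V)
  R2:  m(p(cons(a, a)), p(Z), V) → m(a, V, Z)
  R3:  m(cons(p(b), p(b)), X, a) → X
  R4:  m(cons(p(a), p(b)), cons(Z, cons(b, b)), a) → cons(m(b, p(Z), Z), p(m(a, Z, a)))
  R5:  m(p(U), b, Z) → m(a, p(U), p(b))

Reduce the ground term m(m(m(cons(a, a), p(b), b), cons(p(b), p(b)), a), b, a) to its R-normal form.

b

1. m(m(m(cons(a, a), p(b), b), cons(p(b), p(b)), a), b, a)  →  m(m(cons(p(b), p(b)), cons(p(b), p(b)), a), b, a)   [R1 at 1.1]
2. m(m(cons(p(b), p(b)), cons(p(b), p(b)), a), b, a)  →  m(cons(p(b), p(b)), b, a)   [R3 at 1]
3. m(cons(p(b), p(b)), b, a)  →  b   [R3 at ε]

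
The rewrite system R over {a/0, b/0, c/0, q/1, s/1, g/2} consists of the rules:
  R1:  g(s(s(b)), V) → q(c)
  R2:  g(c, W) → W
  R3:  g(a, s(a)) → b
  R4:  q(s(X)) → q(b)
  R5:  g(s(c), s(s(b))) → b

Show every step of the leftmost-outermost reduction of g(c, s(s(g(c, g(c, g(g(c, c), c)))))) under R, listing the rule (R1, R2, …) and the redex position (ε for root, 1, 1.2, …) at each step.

s(s(c))

1. g(c, s(s(g(c, g(c, g(g(c, c), c))))))  →  s(s(g(c, g(c, g(g(c, c), c)))))   [R2 at ε]
2. s(s(g(c, g(c, g(g(c, c), c)))))  →  s(s(g(c, g(g(c, c), c))))   [R2 at 1.1]
3. s(s(g(c, g(g(c, c), c))))  →  s(s(g(g(c, c), c)))   [R2 at 1.1]
4. s(s(g(g(c, c), c)))  →  s(s(g(c, c)))   [R2 at 1.1.1]
5. s(s(g(c, c)))  →  s(s(c))   [R2 at 1.1]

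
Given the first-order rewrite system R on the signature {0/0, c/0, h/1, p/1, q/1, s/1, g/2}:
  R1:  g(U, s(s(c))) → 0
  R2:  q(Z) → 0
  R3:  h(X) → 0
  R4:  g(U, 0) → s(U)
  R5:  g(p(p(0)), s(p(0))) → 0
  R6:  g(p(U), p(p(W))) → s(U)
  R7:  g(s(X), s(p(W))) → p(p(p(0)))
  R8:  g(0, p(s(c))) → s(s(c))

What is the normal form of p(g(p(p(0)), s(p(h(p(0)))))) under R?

p(0)

1. p(g(p(p(0)), s(p(h(p(0))))))  →  p(g(p(p(0)), s(p(0))))   [R3 at 1.2.1.1]
2. p(g(p(p(0)), s(p(0))))  →  p(0)   [R5 at 1]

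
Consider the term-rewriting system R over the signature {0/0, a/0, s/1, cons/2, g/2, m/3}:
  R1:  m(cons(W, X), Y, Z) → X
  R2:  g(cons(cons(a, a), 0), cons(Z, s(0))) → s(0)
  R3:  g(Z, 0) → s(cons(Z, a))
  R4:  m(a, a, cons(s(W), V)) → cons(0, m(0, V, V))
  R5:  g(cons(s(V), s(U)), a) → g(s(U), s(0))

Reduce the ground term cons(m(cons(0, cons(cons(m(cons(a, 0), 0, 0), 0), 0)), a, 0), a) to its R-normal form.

1. cons(m(cons(0, cons(cons(m(cons(a, 0), 0, 0), 0), 0)), a, 0), a)  →  cons(cons(cons(m(cons(a, 0), 0, 0), 0), 0), a)   [R1 at 1]
2. cons(cons(cons(m(cons(a, 0), 0, 0), 0), 0), a)  →  cons(cons(cons(0, 0), 0), a)   [R1 at 1.1.1]

cons(cons(cons(0, 0), 0), a)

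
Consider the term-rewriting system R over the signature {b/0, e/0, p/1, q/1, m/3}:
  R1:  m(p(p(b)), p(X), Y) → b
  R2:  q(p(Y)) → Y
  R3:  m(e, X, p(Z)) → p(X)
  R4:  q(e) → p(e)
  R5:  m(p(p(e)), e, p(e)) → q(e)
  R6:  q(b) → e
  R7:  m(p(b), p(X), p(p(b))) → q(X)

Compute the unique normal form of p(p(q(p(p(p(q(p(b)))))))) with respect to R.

1. p(p(q(p(p(p(q(p(b))))))))  →  p(p(p(p(q(p(b))))))   [R2 at 1.1]
2. p(p(p(p(q(p(b))))))  →  p(p(p(p(b))))   [R2 at 1.1.1.1]

p(p(p(p(b))))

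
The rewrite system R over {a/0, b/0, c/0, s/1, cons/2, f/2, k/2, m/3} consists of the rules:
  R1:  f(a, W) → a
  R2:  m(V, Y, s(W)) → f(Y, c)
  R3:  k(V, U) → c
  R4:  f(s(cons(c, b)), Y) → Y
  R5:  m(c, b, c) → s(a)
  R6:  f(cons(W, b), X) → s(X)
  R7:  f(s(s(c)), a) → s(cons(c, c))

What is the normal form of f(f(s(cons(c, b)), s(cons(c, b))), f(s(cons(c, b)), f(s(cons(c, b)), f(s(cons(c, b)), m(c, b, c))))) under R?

1. f(f(s(cons(c, b)), s(cons(c, b))), f(s(cons(c, b)), f(s(cons(c, b)), f(s(cons(c, b)), m(c, b, c)))))  →  f(s(cons(c, b)), f(s(cons(c, b)), f(s(cons(c, b)), f(s(cons(c, b)), m(c, b, c)))))   [R4 at 1]
2. f(s(cons(c, b)), f(s(cons(c, b)), f(s(cons(c, b)), f(s(cons(c, b)), m(c, b, c)))))  →  f(s(cons(c, b)), f(s(cons(c, b)), f(s(cons(c, b)), m(c, b, c))))   [R4 at ε]
3. f(s(cons(c, b)), f(s(cons(c, b)), f(s(cons(c, b)), m(c, b, c))))  →  f(s(cons(c, b)), f(s(cons(c, b)), m(c, b, c)))   [R4 at ε]
4. f(s(cons(c, b)), f(s(cons(c, b)), m(c, b, c)))  →  f(s(cons(c, b)), m(c, b, c))   [R4 at ε]
5. f(s(cons(c, b)), m(c, b, c))  →  m(c, b, c)   [R4 at ε]
6. m(c, b, c)  →  s(a)   [R5 at ε]

s(a)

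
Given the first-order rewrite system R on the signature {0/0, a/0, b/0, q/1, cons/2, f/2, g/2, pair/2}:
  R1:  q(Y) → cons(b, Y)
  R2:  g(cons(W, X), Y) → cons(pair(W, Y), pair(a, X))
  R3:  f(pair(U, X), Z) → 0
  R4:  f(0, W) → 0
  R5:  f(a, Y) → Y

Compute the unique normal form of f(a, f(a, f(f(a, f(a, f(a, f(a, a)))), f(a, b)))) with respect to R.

1. f(a, f(a, f(f(a, f(a, f(a, f(a, a)))), f(a, b))))  →  f(a, f(f(a, f(a, f(a, f(a, a)))), f(a, b)))   [R5 at ε]
2. f(a, f(f(a, f(a, f(a, f(a, a)))), f(a, b)))  →  f(f(a, f(a, f(a, f(a, a)))), f(a, b))   [R5 at ε]
3. f(f(a, f(a, f(a, f(a, a)))), f(a, b))  →  f(f(a, f(a, f(a, a))), f(a, b))   [R5 at 1]
4. f(f(a, f(a, f(a, a))), f(a, b))  →  f(f(a, f(a, a)), f(a, b))   [R5 at 1]
5. f(f(a, f(a, a)), f(a, b))  →  f(f(a, a), f(a, b))   [R5 at 1]
6. f(f(a, a), f(a, b))  →  f(a, f(a, b))   [R5 at 1]
7. f(a, f(a, b))  →  f(a, b)   [R5 at ε]
8. f(a, b)  →  b   [R5 at ε]

b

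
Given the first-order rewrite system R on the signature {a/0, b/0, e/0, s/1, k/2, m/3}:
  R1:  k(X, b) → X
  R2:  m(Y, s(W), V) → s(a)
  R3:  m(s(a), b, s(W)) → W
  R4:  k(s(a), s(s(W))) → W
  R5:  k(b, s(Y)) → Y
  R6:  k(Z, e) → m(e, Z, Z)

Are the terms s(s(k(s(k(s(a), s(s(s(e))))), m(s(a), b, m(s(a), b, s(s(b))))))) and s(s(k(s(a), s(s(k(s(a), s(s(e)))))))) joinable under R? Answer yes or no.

Reduce t₁ = s(s(k(s(k(s(a), s(s(s(e))))), m(s(a), b, m(s(a), b, s(s(b))))))):
1. s(s(k(s(k(s(a), s(s(s(e))))), m(s(a), b, m(s(a), b, s(s(b)))))))  →  s(s(k(s(s(e)), m(s(a), b, m(s(a), b, s(s(b)))))))   [R4 at 1.1.1.1]
2. s(s(k(s(s(e)), m(s(a), b, m(s(a), b, s(s(b)))))))  →  s(s(k(s(s(e)), m(s(a), b, s(b)))))   [R3 at 1.1.2.3]
3. s(s(k(s(s(e)), m(s(a), b, s(b)))))  →  s(s(k(s(s(e)), b)))   [R3 at 1.1.2]
4. s(s(k(s(s(e)), b)))  →  s(s(s(s(e))))   [R1 at 1.1]

Reduce t₂ = s(s(k(s(a), s(s(k(s(a), s(s(e)))))))):
1. s(s(k(s(a), s(s(k(s(a), s(s(e))))))))  →  s(s(k(s(a), s(s(e)))))   [R4 at 1.1]
2. s(s(k(s(a), s(s(e)))))  →  s(s(e))   [R4 at 1.1]

no — NF(t₁) = s(s(s(s(e)))), NF(t₂) = s(s(e))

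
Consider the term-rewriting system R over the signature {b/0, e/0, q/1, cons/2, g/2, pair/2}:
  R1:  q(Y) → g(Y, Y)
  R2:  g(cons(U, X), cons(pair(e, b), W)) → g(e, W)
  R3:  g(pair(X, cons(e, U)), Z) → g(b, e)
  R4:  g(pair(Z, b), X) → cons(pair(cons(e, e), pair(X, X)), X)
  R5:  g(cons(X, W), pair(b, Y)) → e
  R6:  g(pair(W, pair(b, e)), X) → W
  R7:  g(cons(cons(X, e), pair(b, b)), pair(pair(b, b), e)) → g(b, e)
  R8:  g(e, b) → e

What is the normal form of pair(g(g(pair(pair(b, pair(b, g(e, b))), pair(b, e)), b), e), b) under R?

1. pair(g(g(pair(pair(b, pair(b, g(e, b))), pair(b, e)), b), e), b)  →  pair(g(pair(b, pair(b, g(e, b))), e), b)   [R6 at 1.1]
2. pair(g(pair(b, pair(b, g(e, b))), e), b)  →  pair(g(pair(b, pair(b, e)), e), b)   [R8 at 1.1.2.2]
3. pair(g(pair(b, pair(b, e)), e), b)  →  pair(b, b)   [R6 at 1]

pair(b, b)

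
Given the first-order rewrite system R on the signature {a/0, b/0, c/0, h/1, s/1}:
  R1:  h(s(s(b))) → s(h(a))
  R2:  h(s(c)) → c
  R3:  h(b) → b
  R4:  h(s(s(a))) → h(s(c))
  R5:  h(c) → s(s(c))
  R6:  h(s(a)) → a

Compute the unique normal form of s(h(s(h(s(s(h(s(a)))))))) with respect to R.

s(c)

1. s(h(s(h(s(s(h(s(a))))))))  →  s(h(s(h(s(s(a))))))   [R6 at 1.1.1.1.1.1]
2. s(h(s(h(s(s(a))))))  →  s(h(s(h(s(c)))))   [R4 at 1.1.1]
3. s(h(s(h(s(c)))))  →  s(h(s(c)))   [R2 at 1.1.1]
4. s(h(s(c)))  →  s(c)   [R2 at 1]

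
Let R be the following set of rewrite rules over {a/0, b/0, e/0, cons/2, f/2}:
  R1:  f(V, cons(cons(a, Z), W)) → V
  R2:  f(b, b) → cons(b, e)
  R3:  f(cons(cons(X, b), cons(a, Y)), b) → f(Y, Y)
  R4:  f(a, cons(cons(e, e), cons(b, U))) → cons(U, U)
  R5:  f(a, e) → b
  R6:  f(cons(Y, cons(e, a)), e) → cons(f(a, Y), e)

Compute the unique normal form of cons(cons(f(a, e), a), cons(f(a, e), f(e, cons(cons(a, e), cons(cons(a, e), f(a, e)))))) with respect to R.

cons(cons(b, a), cons(b, e))

1. cons(cons(f(a, e), a), cons(f(a, e), f(e, cons(cons(a, e), cons(cons(a, e), f(a, e))))))  →  cons(cons(b, a), cons(f(a, e), f(e, cons(cons(a, e), cons(cons(a, e), f(a, e))))))   [R5 at 1.1]
2. cons(cons(b, a), cons(f(a, e), f(e, cons(cons(a, e), cons(cons(a, e), f(a, e))))))  →  cons(cons(b, a), cons(b, f(e, cons(cons(a, e), cons(cons(a, e), f(a, e))))))   [R5 at 2.1]
3. cons(cons(b, a), cons(b, f(e, cons(cons(a, e), cons(cons(a, e), f(a, e))))))  →  cons(cons(b, a), cons(b, e))   [R1 at 2.2]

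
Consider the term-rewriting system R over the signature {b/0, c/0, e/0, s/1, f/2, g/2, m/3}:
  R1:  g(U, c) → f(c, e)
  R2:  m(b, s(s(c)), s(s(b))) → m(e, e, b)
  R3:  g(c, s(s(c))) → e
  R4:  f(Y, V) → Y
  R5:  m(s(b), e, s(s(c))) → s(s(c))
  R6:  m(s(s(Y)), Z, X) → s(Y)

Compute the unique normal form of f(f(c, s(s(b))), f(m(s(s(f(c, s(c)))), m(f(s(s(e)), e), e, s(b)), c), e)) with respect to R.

1. f(f(c, s(s(b))), f(m(s(s(f(c, s(c)))), m(f(s(s(e)), e), e, s(b)), c), e))  →  f(c, s(s(b)))   [R4 at ε]
2. f(c, s(s(b)))  →  c   [R4 at ε]

c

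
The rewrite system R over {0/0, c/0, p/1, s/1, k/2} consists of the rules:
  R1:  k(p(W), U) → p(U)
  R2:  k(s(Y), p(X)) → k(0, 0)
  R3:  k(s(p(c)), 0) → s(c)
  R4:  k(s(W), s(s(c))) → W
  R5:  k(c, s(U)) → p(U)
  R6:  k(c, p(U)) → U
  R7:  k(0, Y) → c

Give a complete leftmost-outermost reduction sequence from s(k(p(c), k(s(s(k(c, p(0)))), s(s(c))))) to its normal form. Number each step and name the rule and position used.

1. s(k(p(c), k(s(s(k(c, p(0)))), s(s(c)))))  →  s(p(k(s(s(k(c, p(0)))), s(s(c)))))   [R1 at 1]
2. s(p(k(s(s(k(c, p(0)))), s(s(c)))))  →  s(p(s(k(c, p(0)))))   [R4 at 1.1]
3. s(p(s(k(c, p(0)))))  →  s(p(s(0)))   [R6 at 1.1.1]

s(p(s(0)))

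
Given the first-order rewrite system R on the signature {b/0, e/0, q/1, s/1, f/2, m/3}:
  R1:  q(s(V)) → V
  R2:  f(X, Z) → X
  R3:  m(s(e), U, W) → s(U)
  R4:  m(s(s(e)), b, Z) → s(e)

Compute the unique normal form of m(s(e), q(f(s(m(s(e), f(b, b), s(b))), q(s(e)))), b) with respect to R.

s(s(b))

1. m(s(e), q(f(s(m(s(e), f(b, b), s(b))), q(s(e)))), b)  →  s(q(f(s(m(s(e), f(b, b), s(b))), q(s(e)))))   [R3 at ε]
2. s(q(f(s(m(s(e), f(b, b), s(b))), q(s(e)))))  →  s(q(s(m(s(e), f(b, b), s(b)))))   [R2 at 1.1]
3. s(q(s(m(s(e), f(b, b), s(b)))))  →  s(m(s(e), f(b, b), s(b)))   [R1 at 1]
4. s(m(s(e), f(b, b), s(b)))  →  s(s(f(b, b)))   [R3 at 1]
5. s(s(f(b, b)))  →  s(s(b))   [R2 at 1.1]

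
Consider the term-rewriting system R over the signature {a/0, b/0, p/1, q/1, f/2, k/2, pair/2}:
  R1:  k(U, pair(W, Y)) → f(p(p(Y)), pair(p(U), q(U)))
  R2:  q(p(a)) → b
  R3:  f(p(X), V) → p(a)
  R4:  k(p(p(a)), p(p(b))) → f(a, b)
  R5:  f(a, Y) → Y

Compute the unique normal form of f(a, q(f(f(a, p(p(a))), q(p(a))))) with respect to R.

b

1. f(a, q(f(f(a, p(p(a))), q(p(a)))))  →  q(f(f(a, p(p(a))), q(p(a))))   [R5 at ε]
2. q(f(f(a, p(p(a))), q(p(a))))  →  q(f(p(p(a)), q(p(a))))   [R5 at 1.1]
3. q(f(p(p(a)), q(p(a))))  →  q(p(a))   [R3 at 1]
4. q(p(a))  →  b   [R2 at ε]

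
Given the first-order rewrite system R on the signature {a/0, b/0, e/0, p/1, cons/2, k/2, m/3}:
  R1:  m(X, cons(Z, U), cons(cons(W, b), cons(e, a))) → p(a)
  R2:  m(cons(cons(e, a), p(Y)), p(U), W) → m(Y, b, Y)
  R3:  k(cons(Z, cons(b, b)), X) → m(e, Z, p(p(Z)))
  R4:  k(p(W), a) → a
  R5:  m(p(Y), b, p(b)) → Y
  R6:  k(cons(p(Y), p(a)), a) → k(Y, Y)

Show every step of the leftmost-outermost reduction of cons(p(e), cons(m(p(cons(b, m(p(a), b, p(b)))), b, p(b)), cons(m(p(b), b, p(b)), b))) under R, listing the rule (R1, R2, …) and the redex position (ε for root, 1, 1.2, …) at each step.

cons(p(e), cons(cons(b, a), cons(b, b)))

1. cons(p(e), cons(m(p(cons(b, m(p(a), b, p(b)))), b, p(b)), cons(m(p(b), b, p(b)), b)))  →  cons(p(e), cons(cons(b, m(p(a), b, p(b))), cons(m(p(b), b, p(b)), b)))   [R5 at 2.1]
2. cons(p(e), cons(cons(b, m(p(a), b, p(b))), cons(m(p(b), b, p(b)), b)))  →  cons(p(e), cons(cons(b, a), cons(m(p(b), b, p(b)), b)))   [R5 at 2.1.2]
3. cons(p(e), cons(cons(b, a), cons(m(p(b), b, p(b)), b)))  →  cons(p(e), cons(cons(b, a), cons(b, b)))   [R5 at 2.2.1]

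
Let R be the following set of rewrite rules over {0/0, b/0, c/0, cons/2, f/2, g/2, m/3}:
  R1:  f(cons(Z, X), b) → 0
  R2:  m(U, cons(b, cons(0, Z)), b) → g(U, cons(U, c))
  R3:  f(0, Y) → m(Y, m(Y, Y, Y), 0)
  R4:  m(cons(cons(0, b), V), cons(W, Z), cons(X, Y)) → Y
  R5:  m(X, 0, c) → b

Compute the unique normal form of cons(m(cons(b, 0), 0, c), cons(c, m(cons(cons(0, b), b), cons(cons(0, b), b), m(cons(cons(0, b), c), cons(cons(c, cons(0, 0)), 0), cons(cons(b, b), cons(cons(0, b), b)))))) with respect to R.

cons(b, cons(c, b))

1. cons(m(cons(b, 0), 0, c), cons(c, m(cons(cons(0, b), b), cons(cons(0, b), b), m(cons(cons(0, b), c), cons(cons(c, cons(0, 0)), 0), cons(cons(b, b), cons(cons(0, b), b))))))  →  cons(b, cons(c, m(cons(cons(0, b), b), cons(cons(0, b), b), m(cons(cons(0, b), c), cons(cons(c, cons(0, 0)), 0), cons(cons(b, b), cons(cons(0, b), b))))))   [R5 at 1]
2. cons(b, cons(c, m(cons(cons(0, b), b), cons(cons(0, b), b), m(cons(cons(0, b), c), cons(cons(c, cons(0, 0)), 0), cons(cons(b, b), cons(cons(0, b), b))))))  →  cons(b, cons(c, m(cons(cons(0, b), b), cons(cons(0, b), b), cons(cons(0, b), b))))   [R4 at 2.2.3]
3. cons(b, cons(c, m(cons(cons(0, b), b), cons(cons(0, b), b), cons(cons(0, b), b))))  →  cons(b, cons(c, b))   [R4 at 2.2]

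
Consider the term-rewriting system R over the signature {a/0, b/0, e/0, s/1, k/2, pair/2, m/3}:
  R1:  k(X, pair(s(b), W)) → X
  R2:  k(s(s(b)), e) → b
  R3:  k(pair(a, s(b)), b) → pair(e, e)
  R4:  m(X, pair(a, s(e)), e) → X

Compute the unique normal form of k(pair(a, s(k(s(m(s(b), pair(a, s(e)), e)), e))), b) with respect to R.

pair(e, e)

1. k(pair(a, s(k(s(m(s(b), pair(a, s(e)), e)), e))), b)  →  k(pair(a, s(k(s(s(b)), e))), b)   [R4 at 1.2.1.1.1]
2. k(pair(a, s(k(s(s(b)), e))), b)  →  k(pair(a, s(b)), b)   [R2 at 1.2.1]
3. k(pair(a, s(b)), b)  →  pair(e, e)   [R3 at ε]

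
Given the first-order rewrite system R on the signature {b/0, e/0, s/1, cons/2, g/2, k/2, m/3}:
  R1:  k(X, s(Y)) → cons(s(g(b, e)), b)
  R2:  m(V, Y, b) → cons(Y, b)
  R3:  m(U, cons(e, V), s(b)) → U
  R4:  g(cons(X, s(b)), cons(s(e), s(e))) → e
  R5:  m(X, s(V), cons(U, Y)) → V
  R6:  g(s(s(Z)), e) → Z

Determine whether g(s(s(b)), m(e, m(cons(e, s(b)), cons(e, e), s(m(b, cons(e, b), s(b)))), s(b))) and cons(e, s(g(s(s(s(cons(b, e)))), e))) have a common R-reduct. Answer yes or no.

no — NF(t₁) = b, NF(t₂) = cons(e, s(s(cons(b, e))))

Reduce t₁ = g(s(s(b)), m(e, m(cons(e, s(b)), cons(e, e), s(m(b, cons(e, b), s(b)))), s(b))):
1. g(s(s(b)), m(e, m(cons(e, s(b)), cons(e, e), s(m(b, cons(e, b), s(b)))), s(b)))  →  g(s(s(b)), m(e, m(cons(e, s(b)), cons(e, e), s(b)), s(b)))   [R3 at 2.2.3.1]
2. g(s(s(b)), m(e, m(cons(e, s(b)), cons(e, e), s(b)), s(b)))  →  g(s(s(b)), m(e, cons(e, s(b)), s(b)))   [R3 at 2.2]
3. g(s(s(b)), m(e, cons(e, s(b)), s(b)))  →  g(s(s(b)), e)   [R3 at 2]
4. g(s(s(b)), e)  →  b   [R6 at ε]

Reduce t₂ = cons(e, s(g(s(s(s(cons(b, e)))), e))):
1. cons(e, s(g(s(s(s(cons(b, e)))), e)))  →  cons(e, s(s(cons(b, e))))   [R6 at 2.1]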